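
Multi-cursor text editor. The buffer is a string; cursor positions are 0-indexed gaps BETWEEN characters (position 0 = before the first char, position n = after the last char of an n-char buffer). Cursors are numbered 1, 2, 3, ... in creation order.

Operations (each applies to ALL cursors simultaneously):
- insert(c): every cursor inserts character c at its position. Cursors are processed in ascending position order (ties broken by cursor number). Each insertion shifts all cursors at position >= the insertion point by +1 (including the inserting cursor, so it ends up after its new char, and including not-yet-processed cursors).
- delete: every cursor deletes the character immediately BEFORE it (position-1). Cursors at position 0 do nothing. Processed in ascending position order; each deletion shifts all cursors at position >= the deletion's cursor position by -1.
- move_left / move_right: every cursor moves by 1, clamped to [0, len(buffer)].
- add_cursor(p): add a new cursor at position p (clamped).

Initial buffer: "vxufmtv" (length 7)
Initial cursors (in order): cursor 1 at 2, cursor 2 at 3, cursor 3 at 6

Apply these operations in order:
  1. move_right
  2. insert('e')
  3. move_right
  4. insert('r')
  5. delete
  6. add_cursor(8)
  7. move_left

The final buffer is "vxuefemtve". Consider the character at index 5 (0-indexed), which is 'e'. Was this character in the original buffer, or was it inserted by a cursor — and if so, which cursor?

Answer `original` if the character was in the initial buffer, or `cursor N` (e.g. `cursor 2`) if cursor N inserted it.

Answer: cursor 2

Derivation:
After op 1 (move_right): buffer="vxufmtv" (len 7), cursors c1@3 c2@4 c3@7, authorship .......
After op 2 (insert('e')): buffer="vxuefemtve" (len 10), cursors c1@4 c2@6 c3@10, authorship ...1.2...3
After op 3 (move_right): buffer="vxuefemtve" (len 10), cursors c1@5 c2@7 c3@10, authorship ...1.2...3
After op 4 (insert('r')): buffer="vxuefremrtver" (len 13), cursors c1@6 c2@9 c3@13, authorship ...1.12.2..33
After op 5 (delete): buffer="vxuefemtve" (len 10), cursors c1@5 c2@7 c3@10, authorship ...1.2...3
After op 6 (add_cursor(8)): buffer="vxuefemtve" (len 10), cursors c1@5 c2@7 c4@8 c3@10, authorship ...1.2...3
After op 7 (move_left): buffer="vxuefemtve" (len 10), cursors c1@4 c2@6 c4@7 c3@9, authorship ...1.2...3
Authorship (.=original, N=cursor N): . . . 1 . 2 . . . 3
Index 5: author = 2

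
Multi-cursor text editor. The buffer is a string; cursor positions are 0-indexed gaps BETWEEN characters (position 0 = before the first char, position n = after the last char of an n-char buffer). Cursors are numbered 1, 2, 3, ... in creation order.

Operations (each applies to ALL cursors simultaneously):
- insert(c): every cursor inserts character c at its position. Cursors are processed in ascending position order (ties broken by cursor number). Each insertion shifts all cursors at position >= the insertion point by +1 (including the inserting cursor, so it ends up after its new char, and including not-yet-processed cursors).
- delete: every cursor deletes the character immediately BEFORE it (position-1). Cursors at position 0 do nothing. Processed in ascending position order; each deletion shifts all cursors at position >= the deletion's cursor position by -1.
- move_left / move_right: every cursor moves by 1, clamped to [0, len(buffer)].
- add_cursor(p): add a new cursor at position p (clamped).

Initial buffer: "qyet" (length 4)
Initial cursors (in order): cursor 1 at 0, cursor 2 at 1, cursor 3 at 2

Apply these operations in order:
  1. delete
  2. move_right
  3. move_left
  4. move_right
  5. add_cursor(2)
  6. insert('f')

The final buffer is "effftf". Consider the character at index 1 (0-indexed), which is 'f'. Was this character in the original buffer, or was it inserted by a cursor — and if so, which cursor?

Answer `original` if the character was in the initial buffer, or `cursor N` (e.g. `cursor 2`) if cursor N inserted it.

After op 1 (delete): buffer="et" (len 2), cursors c1@0 c2@0 c3@0, authorship ..
After op 2 (move_right): buffer="et" (len 2), cursors c1@1 c2@1 c3@1, authorship ..
After op 3 (move_left): buffer="et" (len 2), cursors c1@0 c2@0 c3@0, authorship ..
After op 4 (move_right): buffer="et" (len 2), cursors c1@1 c2@1 c3@1, authorship ..
After op 5 (add_cursor(2)): buffer="et" (len 2), cursors c1@1 c2@1 c3@1 c4@2, authorship ..
After op 6 (insert('f')): buffer="effftf" (len 6), cursors c1@4 c2@4 c3@4 c4@6, authorship .123.4
Authorship (.=original, N=cursor N): . 1 2 3 . 4
Index 1: author = 1

Answer: cursor 1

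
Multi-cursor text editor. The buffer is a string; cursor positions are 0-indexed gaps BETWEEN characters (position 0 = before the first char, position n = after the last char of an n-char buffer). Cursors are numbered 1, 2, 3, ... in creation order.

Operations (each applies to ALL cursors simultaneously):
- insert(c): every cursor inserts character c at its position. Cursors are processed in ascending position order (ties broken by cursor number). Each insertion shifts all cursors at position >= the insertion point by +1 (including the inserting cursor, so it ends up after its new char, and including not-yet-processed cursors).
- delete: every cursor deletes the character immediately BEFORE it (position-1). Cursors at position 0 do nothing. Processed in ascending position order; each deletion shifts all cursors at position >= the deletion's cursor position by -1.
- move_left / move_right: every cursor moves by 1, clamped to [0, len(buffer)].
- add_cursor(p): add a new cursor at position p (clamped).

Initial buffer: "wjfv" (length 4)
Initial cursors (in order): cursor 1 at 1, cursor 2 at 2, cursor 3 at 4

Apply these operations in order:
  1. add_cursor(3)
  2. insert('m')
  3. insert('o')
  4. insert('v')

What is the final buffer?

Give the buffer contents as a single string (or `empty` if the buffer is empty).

Answer: wmovjmovfmovvmov

Derivation:
After op 1 (add_cursor(3)): buffer="wjfv" (len 4), cursors c1@1 c2@2 c4@3 c3@4, authorship ....
After op 2 (insert('m')): buffer="wmjmfmvm" (len 8), cursors c1@2 c2@4 c4@6 c3@8, authorship .1.2.4.3
After op 3 (insert('o')): buffer="wmojmofmovmo" (len 12), cursors c1@3 c2@6 c4@9 c3@12, authorship .11.22.44.33
After op 4 (insert('v')): buffer="wmovjmovfmovvmov" (len 16), cursors c1@4 c2@8 c4@12 c3@16, authorship .111.222.444.333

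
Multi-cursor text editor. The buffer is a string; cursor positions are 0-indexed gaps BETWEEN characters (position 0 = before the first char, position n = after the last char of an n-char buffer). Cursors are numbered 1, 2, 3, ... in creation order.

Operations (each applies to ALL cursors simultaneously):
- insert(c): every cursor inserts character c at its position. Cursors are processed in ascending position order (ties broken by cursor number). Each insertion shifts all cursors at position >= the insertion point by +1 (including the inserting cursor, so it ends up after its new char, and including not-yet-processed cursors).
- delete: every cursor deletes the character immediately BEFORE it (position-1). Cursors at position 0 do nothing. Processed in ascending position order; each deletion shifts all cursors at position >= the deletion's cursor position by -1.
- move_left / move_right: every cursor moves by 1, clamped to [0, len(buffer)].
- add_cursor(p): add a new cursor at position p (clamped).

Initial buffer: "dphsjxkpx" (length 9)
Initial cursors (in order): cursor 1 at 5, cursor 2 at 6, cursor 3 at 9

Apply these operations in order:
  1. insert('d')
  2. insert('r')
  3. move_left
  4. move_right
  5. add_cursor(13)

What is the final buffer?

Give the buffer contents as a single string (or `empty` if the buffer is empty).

After op 1 (insert('d')): buffer="dphsjdxdkpxd" (len 12), cursors c1@6 c2@8 c3@12, authorship .....1.2...3
After op 2 (insert('r')): buffer="dphsjdrxdrkpxdr" (len 15), cursors c1@7 c2@10 c3@15, authorship .....11.22...33
After op 3 (move_left): buffer="dphsjdrxdrkpxdr" (len 15), cursors c1@6 c2@9 c3@14, authorship .....11.22...33
After op 4 (move_right): buffer="dphsjdrxdrkpxdr" (len 15), cursors c1@7 c2@10 c3@15, authorship .....11.22...33
After op 5 (add_cursor(13)): buffer="dphsjdrxdrkpxdr" (len 15), cursors c1@7 c2@10 c4@13 c3@15, authorship .....11.22...33

Answer: dphsjdrxdrkpxdr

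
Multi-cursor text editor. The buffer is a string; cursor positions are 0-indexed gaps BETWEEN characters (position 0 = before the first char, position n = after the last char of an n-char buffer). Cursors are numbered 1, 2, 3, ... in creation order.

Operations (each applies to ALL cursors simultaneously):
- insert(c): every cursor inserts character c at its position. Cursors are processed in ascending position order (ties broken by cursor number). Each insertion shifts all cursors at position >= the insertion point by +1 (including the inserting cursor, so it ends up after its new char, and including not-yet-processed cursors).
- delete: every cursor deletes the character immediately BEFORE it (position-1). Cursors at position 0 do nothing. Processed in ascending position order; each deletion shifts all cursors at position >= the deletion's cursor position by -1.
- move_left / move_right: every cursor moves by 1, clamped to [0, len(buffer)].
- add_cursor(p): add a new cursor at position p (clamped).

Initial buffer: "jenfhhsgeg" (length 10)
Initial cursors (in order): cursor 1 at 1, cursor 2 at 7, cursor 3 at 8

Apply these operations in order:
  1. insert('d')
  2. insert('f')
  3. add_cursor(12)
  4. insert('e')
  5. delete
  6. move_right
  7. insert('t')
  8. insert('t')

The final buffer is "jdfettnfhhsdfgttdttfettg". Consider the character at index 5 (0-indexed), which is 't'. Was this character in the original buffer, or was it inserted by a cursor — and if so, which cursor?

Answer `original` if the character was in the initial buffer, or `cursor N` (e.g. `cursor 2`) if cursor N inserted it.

Answer: cursor 1

Derivation:
After op 1 (insert('d')): buffer="jdenfhhsdgdeg" (len 13), cursors c1@2 c2@9 c3@11, authorship .1......2.3..
After op 2 (insert('f')): buffer="jdfenfhhsdfgdfeg" (len 16), cursors c1@3 c2@11 c3@14, authorship .11......22.33..
After op 3 (add_cursor(12)): buffer="jdfenfhhsdfgdfeg" (len 16), cursors c1@3 c2@11 c4@12 c3@14, authorship .11......22.33..
After op 4 (insert('e')): buffer="jdfeenfhhsdfegedfeeg" (len 20), cursors c1@4 c2@13 c4@15 c3@18, authorship .111......222.4333..
After op 5 (delete): buffer="jdfenfhhsdfgdfeg" (len 16), cursors c1@3 c2@11 c4@12 c3@14, authorship .11......22.33..
After op 6 (move_right): buffer="jdfenfhhsdfgdfeg" (len 16), cursors c1@4 c2@12 c4@13 c3@15, authorship .11......22.33..
After op 7 (insert('t')): buffer="jdfetnfhhsdfgtdtfetg" (len 20), cursors c1@5 c2@14 c4@16 c3@19, authorship .11.1.....22.2343.3.
After op 8 (insert('t')): buffer="jdfettnfhhsdfgttdttfettg" (len 24), cursors c1@6 c2@16 c4@19 c3@23, authorship .11.11.....22.223443.33.
Authorship (.=original, N=cursor N): . 1 1 . 1 1 . . . . . 2 2 . 2 2 3 4 4 3 . 3 3 .
Index 5: author = 1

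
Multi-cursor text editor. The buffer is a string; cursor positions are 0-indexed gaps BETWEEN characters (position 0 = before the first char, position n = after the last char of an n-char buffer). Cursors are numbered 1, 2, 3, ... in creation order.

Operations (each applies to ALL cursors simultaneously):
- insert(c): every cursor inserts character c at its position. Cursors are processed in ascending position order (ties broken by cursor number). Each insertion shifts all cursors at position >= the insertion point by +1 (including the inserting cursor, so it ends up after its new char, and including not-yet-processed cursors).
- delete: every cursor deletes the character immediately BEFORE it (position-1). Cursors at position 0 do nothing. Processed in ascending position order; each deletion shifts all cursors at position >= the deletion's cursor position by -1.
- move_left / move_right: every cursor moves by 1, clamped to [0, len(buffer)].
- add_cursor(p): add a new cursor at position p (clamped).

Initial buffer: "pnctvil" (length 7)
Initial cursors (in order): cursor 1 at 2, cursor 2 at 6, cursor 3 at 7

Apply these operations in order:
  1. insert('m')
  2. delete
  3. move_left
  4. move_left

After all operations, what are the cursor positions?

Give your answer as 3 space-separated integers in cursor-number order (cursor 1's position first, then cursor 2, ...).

Answer: 0 4 5

Derivation:
After op 1 (insert('m')): buffer="pnmctvimlm" (len 10), cursors c1@3 c2@8 c3@10, authorship ..1....2.3
After op 2 (delete): buffer="pnctvil" (len 7), cursors c1@2 c2@6 c3@7, authorship .......
After op 3 (move_left): buffer="pnctvil" (len 7), cursors c1@1 c2@5 c3@6, authorship .......
After op 4 (move_left): buffer="pnctvil" (len 7), cursors c1@0 c2@4 c3@5, authorship .......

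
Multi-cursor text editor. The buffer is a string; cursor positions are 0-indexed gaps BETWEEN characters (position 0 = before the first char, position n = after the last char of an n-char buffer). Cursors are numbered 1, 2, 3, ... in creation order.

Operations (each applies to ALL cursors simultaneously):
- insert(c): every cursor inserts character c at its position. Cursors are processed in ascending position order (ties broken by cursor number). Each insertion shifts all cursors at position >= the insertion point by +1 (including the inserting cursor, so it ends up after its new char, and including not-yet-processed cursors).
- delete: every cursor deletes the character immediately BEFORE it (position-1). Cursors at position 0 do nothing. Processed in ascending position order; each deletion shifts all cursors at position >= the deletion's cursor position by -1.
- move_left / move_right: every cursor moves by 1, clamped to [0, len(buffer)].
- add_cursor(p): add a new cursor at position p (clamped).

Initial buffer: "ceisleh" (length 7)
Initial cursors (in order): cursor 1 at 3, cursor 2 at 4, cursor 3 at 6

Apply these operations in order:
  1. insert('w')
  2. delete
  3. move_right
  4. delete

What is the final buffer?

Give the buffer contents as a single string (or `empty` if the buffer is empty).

After op 1 (insert('w')): buffer="ceiwswlewh" (len 10), cursors c1@4 c2@6 c3@9, authorship ...1.2..3.
After op 2 (delete): buffer="ceisleh" (len 7), cursors c1@3 c2@4 c3@6, authorship .......
After op 3 (move_right): buffer="ceisleh" (len 7), cursors c1@4 c2@5 c3@7, authorship .......
After op 4 (delete): buffer="ceie" (len 4), cursors c1@3 c2@3 c3@4, authorship ....

Answer: ceie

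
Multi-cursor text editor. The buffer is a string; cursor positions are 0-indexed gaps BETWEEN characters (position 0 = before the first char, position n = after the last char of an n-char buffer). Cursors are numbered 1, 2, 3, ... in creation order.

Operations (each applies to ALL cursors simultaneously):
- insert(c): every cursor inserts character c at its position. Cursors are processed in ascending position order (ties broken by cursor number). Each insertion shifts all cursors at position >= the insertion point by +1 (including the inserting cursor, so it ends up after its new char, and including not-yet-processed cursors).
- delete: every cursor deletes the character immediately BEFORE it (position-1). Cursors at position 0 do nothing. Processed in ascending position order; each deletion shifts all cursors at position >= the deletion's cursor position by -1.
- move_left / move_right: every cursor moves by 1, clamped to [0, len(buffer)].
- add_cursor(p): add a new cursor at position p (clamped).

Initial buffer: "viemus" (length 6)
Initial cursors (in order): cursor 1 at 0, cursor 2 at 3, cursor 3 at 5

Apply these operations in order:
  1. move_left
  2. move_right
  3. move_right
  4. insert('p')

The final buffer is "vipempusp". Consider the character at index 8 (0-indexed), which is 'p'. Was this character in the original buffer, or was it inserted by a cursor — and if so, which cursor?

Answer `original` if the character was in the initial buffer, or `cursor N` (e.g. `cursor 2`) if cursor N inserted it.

After op 1 (move_left): buffer="viemus" (len 6), cursors c1@0 c2@2 c3@4, authorship ......
After op 2 (move_right): buffer="viemus" (len 6), cursors c1@1 c2@3 c3@5, authorship ......
After op 3 (move_right): buffer="viemus" (len 6), cursors c1@2 c2@4 c3@6, authorship ......
After op 4 (insert('p')): buffer="vipempusp" (len 9), cursors c1@3 c2@6 c3@9, authorship ..1..2..3
Authorship (.=original, N=cursor N): . . 1 . . 2 . . 3
Index 8: author = 3

Answer: cursor 3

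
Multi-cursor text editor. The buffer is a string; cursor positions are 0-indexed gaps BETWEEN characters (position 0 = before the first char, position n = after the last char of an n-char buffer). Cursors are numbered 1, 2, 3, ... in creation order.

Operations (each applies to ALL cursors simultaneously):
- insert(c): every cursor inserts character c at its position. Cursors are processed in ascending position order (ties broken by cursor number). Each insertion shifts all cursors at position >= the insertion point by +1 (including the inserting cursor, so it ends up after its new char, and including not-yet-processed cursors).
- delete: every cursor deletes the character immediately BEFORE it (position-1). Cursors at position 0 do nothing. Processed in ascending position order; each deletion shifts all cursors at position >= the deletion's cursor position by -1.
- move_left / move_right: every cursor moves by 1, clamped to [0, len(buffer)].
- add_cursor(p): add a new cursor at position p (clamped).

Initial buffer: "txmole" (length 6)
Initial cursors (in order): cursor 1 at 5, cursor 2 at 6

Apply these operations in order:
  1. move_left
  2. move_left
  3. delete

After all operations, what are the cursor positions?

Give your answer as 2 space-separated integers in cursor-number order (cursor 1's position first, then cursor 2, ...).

Answer: 2 2

Derivation:
After op 1 (move_left): buffer="txmole" (len 6), cursors c1@4 c2@5, authorship ......
After op 2 (move_left): buffer="txmole" (len 6), cursors c1@3 c2@4, authorship ......
After op 3 (delete): buffer="txle" (len 4), cursors c1@2 c2@2, authorship ....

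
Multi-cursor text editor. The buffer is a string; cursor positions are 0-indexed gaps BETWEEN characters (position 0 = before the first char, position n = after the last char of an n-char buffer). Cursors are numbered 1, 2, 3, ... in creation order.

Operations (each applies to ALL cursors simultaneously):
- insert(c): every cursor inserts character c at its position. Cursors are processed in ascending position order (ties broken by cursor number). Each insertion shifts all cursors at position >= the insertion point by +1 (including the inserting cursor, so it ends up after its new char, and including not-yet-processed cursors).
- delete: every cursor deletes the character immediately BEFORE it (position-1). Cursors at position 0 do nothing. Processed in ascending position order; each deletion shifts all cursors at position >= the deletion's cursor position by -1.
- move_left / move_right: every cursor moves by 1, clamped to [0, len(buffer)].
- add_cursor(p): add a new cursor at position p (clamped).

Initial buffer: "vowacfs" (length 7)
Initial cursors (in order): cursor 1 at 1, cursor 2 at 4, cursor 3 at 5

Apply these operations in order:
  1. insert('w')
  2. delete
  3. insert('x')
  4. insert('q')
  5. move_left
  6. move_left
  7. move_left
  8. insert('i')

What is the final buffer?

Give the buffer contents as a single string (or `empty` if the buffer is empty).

Answer: ivxqowiaxqicxqfs

Derivation:
After op 1 (insert('w')): buffer="vwowawcwfs" (len 10), cursors c1@2 c2@6 c3@8, authorship .1...2.3..
After op 2 (delete): buffer="vowacfs" (len 7), cursors c1@1 c2@4 c3@5, authorship .......
After op 3 (insert('x')): buffer="vxowaxcxfs" (len 10), cursors c1@2 c2@6 c3@8, authorship .1...2.3..
After op 4 (insert('q')): buffer="vxqowaxqcxqfs" (len 13), cursors c1@3 c2@8 c3@11, authorship .11...22.33..
After op 5 (move_left): buffer="vxqowaxqcxqfs" (len 13), cursors c1@2 c2@7 c3@10, authorship .11...22.33..
After op 6 (move_left): buffer="vxqowaxqcxqfs" (len 13), cursors c1@1 c2@6 c3@9, authorship .11...22.33..
After op 7 (move_left): buffer="vxqowaxqcxqfs" (len 13), cursors c1@0 c2@5 c3@8, authorship .11...22.33..
After op 8 (insert('i')): buffer="ivxqowiaxqicxqfs" (len 16), cursors c1@1 c2@7 c3@11, authorship 1.11..2.223.33..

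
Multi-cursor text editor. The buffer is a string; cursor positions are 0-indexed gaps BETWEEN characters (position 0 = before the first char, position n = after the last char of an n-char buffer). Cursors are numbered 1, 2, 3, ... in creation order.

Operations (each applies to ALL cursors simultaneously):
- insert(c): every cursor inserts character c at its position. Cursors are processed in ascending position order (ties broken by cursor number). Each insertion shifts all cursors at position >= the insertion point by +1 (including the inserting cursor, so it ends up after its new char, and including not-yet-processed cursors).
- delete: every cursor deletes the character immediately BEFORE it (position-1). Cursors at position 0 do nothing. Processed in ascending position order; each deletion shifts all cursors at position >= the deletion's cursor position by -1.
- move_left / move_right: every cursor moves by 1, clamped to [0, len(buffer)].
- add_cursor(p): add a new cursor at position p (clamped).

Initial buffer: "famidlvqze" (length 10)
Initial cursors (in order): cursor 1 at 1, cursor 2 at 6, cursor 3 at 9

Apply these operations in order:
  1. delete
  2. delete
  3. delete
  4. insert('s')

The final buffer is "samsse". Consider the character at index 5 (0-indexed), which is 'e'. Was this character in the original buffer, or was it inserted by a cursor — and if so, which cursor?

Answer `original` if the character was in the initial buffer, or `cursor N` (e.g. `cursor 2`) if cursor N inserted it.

Answer: original

Derivation:
After op 1 (delete): buffer="amidvqe" (len 7), cursors c1@0 c2@4 c3@6, authorship .......
After op 2 (delete): buffer="amive" (len 5), cursors c1@0 c2@3 c3@4, authorship .....
After op 3 (delete): buffer="ame" (len 3), cursors c1@0 c2@2 c3@2, authorship ...
After op 4 (insert('s')): buffer="samsse" (len 6), cursors c1@1 c2@5 c3@5, authorship 1..23.
Authorship (.=original, N=cursor N): 1 . . 2 3 .
Index 5: author = original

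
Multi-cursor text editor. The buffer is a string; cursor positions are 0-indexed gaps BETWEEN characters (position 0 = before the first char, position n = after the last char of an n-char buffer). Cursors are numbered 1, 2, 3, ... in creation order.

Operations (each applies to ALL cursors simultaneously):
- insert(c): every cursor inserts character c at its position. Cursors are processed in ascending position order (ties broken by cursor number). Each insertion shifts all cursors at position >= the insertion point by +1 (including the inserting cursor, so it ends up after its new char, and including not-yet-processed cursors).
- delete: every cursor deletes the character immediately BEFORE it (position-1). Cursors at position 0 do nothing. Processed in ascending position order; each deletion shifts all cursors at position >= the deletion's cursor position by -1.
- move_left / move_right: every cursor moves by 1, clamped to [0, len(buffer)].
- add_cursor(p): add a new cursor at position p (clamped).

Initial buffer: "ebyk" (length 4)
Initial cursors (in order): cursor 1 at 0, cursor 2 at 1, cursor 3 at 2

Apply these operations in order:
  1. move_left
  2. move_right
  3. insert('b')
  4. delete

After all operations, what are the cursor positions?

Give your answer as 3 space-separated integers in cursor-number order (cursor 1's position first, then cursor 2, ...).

After op 1 (move_left): buffer="ebyk" (len 4), cursors c1@0 c2@0 c3@1, authorship ....
After op 2 (move_right): buffer="ebyk" (len 4), cursors c1@1 c2@1 c3@2, authorship ....
After op 3 (insert('b')): buffer="ebbbbyk" (len 7), cursors c1@3 c2@3 c3@5, authorship .12.3..
After op 4 (delete): buffer="ebyk" (len 4), cursors c1@1 c2@1 c3@2, authorship ....

Answer: 1 1 2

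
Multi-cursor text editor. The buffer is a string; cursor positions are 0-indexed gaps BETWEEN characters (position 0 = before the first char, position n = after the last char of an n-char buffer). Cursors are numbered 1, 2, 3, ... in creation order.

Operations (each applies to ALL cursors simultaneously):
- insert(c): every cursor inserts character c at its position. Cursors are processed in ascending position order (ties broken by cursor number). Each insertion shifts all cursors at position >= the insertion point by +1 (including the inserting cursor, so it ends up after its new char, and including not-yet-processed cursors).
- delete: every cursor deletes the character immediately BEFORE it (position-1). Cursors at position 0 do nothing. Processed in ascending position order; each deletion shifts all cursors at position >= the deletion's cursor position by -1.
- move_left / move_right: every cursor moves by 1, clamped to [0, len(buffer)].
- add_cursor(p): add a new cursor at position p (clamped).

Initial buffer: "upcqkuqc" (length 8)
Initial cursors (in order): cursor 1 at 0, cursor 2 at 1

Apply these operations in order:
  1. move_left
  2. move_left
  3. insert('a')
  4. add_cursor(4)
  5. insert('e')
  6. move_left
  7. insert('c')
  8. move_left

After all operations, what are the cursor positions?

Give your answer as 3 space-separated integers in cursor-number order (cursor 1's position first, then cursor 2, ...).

Answer: 4 4 8

Derivation:
After op 1 (move_left): buffer="upcqkuqc" (len 8), cursors c1@0 c2@0, authorship ........
After op 2 (move_left): buffer="upcqkuqc" (len 8), cursors c1@0 c2@0, authorship ........
After op 3 (insert('a')): buffer="aaupcqkuqc" (len 10), cursors c1@2 c2@2, authorship 12........
After op 4 (add_cursor(4)): buffer="aaupcqkuqc" (len 10), cursors c1@2 c2@2 c3@4, authorship 12........
After op 5 (insert('e')): buffer="aaeeupecqkuqc" (len 13), cursors c1@4 c2@4 c3@7, authorship 1212..3......
After op 6 (move_left): buffer="aaeeupecqkuqc" (len 13), cursors c1@3 c2@3 c3@6, authorship 1212..3......
After op 7 (insert('c')): buffer="aaecceupcecqkuqc" (len 16), cursors c1@5 c2@5 c3@9, authorship 121122..33......
After op 8 (move_left): buffer="aaecceupcecqkuqc" (len 16), cursors c1@4 c2@4 c3@8, authorship 121122..33......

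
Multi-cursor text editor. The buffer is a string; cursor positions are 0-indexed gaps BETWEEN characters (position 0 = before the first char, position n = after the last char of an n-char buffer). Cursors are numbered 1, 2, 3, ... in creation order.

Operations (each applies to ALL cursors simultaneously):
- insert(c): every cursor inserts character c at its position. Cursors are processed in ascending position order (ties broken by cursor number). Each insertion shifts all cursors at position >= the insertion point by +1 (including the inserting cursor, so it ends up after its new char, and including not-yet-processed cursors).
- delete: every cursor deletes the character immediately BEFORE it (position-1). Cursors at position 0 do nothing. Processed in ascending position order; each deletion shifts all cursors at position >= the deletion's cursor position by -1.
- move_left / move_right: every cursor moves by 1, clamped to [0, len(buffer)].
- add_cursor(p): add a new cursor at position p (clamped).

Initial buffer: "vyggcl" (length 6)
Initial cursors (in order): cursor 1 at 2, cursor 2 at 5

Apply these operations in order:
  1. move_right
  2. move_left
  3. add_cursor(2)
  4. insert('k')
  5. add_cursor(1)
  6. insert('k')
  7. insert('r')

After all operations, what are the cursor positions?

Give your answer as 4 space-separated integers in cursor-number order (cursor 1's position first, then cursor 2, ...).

After op 1 (move_right): buffer="vyggcl" (len 6), cursors c1@3 c2@6, authorship ......
After op 2 (move_left): buffer="vyggcl" (len 6), cursors c1@2 c2@5, authorship ......
After op 3 (add_cursor(2)): buffer="vyggcl" (len 6), cursors c1@2 c3@2 c2@5, authorship ......
After op 4 (insert('k')): buffer="vykkggckl" (len 9), cursors c1@4 c3@4 c2@8, authorship ..13...2.
After op 5 (add_cursor(1)): buffer="vykkggckl" (len 9), cursors c4@1 c1@4 c3@4 c2@8, authorship ..13...2.
After op 6 (insert('k')): buffer="vkykkkkggckkl" (len 13), cursors c4@2 c1@7 c3@7 c2@12, authorship .4.1313...22.
After op 7 (insert('r')): buffer="vkrykkkkrrggckkrl" (len 17), cursors c4@3 c1@10 c3@10 c2@16, authorship .44.131313...222.

Answer: 10 16 10 3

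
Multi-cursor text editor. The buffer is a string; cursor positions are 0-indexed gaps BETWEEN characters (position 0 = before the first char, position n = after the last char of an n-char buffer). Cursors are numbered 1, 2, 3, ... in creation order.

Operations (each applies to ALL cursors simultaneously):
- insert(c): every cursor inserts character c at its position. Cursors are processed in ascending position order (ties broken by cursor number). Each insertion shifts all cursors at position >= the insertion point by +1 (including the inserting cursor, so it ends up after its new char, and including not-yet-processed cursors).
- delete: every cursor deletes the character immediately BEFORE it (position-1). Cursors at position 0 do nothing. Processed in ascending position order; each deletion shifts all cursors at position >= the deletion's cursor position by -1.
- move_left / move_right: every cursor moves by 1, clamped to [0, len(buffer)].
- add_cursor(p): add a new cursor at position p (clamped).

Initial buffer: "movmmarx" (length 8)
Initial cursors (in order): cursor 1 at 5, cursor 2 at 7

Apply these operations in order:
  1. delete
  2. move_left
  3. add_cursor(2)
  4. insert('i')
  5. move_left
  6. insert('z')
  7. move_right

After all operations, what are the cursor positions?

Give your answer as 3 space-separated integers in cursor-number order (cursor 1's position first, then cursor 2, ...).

After op 1 (delete): buffer="movmax" (len 6), cursors c1@4 c2@5, authorship ......
After op 2 (move_left): buffer="movmax" (len 6), cursors c1@3 c2@4, authorship ......
After op 3 (add_cursor(2)): buffer="movmax" (len 6), cursors c3@2 c1@3 c2@4, authorship ......
After op 4 (insert('i')): buffer="moivimiax" (len 9), cursors c3@3 c1@5 c2@7, authorship ..3.1.2..
After op 5 (move_left): buffer="moivimiax" (len 9), cursors c3@2 c1@4 c2@6, authorship ..3.1.2..
After op 6 (insert('z')): buffer="mozivzimziax" (len 12), cursors c3@3 c1@6 c2@9, authorship ..33.11.22..
After op 7 (move_right): buffer="mozivzimziax" (len 12), cursors c3@4 c1@7 c2@10, authorship ..33.11.22..

Answer: 7 10 4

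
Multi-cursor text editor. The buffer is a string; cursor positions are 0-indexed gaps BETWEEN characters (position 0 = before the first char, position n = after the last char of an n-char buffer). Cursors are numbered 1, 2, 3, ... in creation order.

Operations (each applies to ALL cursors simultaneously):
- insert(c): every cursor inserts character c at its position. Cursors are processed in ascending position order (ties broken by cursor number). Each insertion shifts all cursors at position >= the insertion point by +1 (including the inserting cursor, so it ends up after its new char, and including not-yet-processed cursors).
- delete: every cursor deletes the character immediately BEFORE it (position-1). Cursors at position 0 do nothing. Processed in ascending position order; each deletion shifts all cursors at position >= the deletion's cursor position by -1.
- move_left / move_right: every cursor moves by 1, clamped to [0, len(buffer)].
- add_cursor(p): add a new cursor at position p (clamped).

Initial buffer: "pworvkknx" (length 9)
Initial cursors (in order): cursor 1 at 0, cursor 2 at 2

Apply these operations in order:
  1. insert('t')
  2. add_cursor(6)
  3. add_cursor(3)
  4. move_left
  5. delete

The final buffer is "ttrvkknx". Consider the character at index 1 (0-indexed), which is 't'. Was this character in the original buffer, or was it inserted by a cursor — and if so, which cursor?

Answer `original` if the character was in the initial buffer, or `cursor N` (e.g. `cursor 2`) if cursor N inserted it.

After op 1 (insert('t')): buffer="tpwtorvkknx" (len 11), cursors c1@1 c2@4, authorship 1..2.......
After op 2 (add_cursor(6)): buffer="tpwtorvkknx" (len 11), cursors c1@1 c2@4 c3@6, authorship 1..2.......
After op 3 (add_cursor(3)): buffer="tpwtorvkknx" (len 11), cursors c1@1 c4@3 c2@4 c3@6, authorship 1..2.......
After op 4 (move_left): buffer="tpwtorvkknx" (len 11), cursors c1@0 c4@2 c2@3 c3@5, authorship 1..2.......
After op 5 (delete): buffer="ttrvkknx" (len 8), cursors c1@0 c2@1 c4@1 c3@2, authorship 12......
Authorship (.=original, N=cursor N): 1 2 . . . . . .
Index 1: author = 2

Answer: cursor 2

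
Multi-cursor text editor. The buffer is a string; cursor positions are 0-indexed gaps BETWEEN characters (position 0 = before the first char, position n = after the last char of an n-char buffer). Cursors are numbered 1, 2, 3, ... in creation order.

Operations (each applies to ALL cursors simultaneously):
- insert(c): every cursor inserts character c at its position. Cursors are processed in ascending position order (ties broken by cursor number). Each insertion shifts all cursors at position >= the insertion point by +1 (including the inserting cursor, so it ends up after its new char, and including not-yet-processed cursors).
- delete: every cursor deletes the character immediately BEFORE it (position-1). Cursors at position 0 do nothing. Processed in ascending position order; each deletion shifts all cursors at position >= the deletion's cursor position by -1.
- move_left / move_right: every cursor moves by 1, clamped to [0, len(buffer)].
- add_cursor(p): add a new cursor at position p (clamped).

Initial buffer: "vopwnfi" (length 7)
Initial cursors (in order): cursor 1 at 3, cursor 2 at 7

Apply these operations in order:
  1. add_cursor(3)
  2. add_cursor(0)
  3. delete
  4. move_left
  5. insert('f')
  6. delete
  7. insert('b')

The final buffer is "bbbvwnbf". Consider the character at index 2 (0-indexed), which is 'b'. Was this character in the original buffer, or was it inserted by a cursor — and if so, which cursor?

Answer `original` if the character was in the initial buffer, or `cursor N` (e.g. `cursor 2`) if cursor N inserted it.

After op 1 (add_cursor(3)): buffer="vopwnfi" (len 7), cursors c1@3 c3@3 c2@7, authorship .......
After op 2 (add_cursor(0)): buffer="vopwnfi" (len 7), cursors c4@0 c1@3 c3@3 c2@7, authorship .......
After op 3 (delete): buffer="vwnf" (len 4), cursors c4@0 c1@1 c3@1 c2@4, authorship ....
After op 4 (move_left): buffer="vwnf" (len 4), cursors c1@0 c3@0 c4@0 c2@3, authorship ....
After op 5 (insert('f')): buffer="fffvwnff" (len 8), cursors c1@3 c3@3 c4@3 c2@7, authorship 134...2.
After op 6 (delete): buffer="vwnf" (len 4), cursors c1@0 c3@0 c4@0 c2@3, authorship ....
After op 7 (insert('b')): buffer="bbbvwnbf" (len 8), cursors c1@3 c3@3 c4@3 c2@7, authorship 134...2.
Authorship (.=original, N=cursor N): 1 3 4 . . . 2 .
Index 2: author = 4

Answer: cursor 4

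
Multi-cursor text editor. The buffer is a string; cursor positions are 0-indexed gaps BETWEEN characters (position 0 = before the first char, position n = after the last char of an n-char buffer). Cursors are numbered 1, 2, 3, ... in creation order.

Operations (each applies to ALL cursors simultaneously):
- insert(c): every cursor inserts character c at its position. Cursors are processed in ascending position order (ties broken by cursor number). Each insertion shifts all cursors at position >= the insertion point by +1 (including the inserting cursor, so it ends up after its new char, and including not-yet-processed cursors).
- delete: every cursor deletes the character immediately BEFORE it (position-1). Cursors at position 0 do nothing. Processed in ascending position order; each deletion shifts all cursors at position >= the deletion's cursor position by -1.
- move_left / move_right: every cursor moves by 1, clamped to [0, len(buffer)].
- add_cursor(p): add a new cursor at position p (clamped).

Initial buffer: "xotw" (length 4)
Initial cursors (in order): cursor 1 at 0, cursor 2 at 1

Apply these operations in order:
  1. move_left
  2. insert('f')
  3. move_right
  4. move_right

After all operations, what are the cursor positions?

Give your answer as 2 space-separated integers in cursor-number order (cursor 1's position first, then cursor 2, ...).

Answer: 4 4

Derivation:
After op 1 (move_left): buffer="xotw" (len 4), cursors c1@0 c2@0, authorship ....
After op 2 (insert('f')): buffer="ffxotw" (len 6), cursors c1@2 c2@2, authorship 12....
After op 3 (move_right): buffer="ffxotw" (len 6), cursors c1@3 c2@3, authorship 12....
After op 4 (move_right): buffer="ffxotw" (len 6), cursors c1@4 c2@4, authorship 12....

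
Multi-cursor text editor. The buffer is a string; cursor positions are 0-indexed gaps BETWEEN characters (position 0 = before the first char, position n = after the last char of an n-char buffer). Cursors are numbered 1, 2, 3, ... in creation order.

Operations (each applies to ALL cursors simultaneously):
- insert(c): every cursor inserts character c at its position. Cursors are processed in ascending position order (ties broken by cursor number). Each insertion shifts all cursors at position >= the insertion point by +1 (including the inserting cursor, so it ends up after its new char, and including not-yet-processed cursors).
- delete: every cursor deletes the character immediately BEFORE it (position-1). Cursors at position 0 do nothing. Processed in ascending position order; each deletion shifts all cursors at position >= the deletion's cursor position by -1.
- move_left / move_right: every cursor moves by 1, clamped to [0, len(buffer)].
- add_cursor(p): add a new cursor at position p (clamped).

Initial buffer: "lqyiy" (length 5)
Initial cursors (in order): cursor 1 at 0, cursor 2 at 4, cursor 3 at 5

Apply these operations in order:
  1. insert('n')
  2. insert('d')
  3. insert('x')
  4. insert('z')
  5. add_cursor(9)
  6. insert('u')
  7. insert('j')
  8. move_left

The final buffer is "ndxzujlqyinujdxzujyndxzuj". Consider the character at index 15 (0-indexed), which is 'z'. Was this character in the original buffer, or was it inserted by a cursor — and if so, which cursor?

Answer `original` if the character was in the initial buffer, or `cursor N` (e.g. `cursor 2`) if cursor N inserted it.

Answer: cursor 2

Derivation:
After op 1 (insert('n')): buffer="nlqyinyn" (len 8), cursors c1@1 c2@6 c3@8, authorship 1....2.3
After op 2 (insert('d')): buffer="ndlqyindynd" (len 11), cursors c1@2 c2@8 c3@11, authorship 11....22.33
After op 3 (insert('x')): buffer="ndxlqyindxyndx" (len 14), cursors c1@3 c2@10 c3@14, authorship 111....222.333
After op 4 (insert('z')): buffer="ndxzlqyindxzyndxz" (len 17), cursors c1@4 c2@12 c3@17, authorship 1111....2222.3333
After op 5 (add_cursor(9)): buffer="ndxzlqyindxzyndxz" (len 17), cursors c1@4 c4@9 c2@12 c3@17, authorship 1111....2222.3333
After op 6 (insert('u')): buffer="ndxzulqyinudxzuyndxzu" (len 21), cursors c1@5 c4@11 c2@15 c3@21, authorship 11111....242222.33333
After op 7 (insert('j')): buffer="ndxzujlqyinujdxzujyndxzuj" (len 25), cursors c1@6 c4@13 c2@18 c3@25, authorship 111111....24422222.333333
After op 8 (move_left): buffer="ndxzujlqyinujdxzujyndxzuj" (len 25), cursors c1@5 c4@12 c2@17 c3@24, authorship 111111....24422222.333333
Authorship (.=original, N=cursor N): 1 1 1 1 1 1 . . . . 2 4 4 2 2 2 2 2 . 3 3 3 3 3 3
Index 15: author = 2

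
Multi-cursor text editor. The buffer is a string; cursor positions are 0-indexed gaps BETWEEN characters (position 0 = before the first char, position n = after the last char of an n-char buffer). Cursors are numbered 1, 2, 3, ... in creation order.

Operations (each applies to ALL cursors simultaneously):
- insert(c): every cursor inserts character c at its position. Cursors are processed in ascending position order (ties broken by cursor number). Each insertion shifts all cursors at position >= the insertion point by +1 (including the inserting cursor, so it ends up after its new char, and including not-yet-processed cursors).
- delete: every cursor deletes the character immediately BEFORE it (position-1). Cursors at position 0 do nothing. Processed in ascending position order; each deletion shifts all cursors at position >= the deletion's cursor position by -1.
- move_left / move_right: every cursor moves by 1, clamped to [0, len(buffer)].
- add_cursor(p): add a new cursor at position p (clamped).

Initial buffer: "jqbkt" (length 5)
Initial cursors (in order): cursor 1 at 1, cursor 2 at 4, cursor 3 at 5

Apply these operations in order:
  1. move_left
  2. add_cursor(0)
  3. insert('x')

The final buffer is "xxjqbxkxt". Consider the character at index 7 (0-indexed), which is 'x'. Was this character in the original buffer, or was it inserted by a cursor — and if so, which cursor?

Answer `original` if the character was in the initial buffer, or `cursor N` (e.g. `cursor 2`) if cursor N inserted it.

Answer: cursor 3

Derivation:
After op 1 (move_left): buffer="jqbkt" (len 5), cursors c1@0 c2@3 c3@4, authorship .....
After op 2 (add_cursor(0)): buffer="jqbkt" (len 5), cursors c1@0 c4@0 c2@3 c3@4, authorship .....
After op 3 (insert('x')): buffer="xxjqbxkxt" (len 9), cursors c1@2 c4@2 c2@6 c3@8, authorship 14...2.3.
Authorship (.=original, N=cursor N): 1 4 . . . 2 . 3 .
Index 7: author = 3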